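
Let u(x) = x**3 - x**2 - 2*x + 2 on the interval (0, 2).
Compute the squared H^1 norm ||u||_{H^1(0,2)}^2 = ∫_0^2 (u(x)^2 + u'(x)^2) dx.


||u||_{H^1}^2 = 1472/105

The H^1 norm (squared) on an interval (0, L) is
  ||u||_{H^1}^2 = ∫_0^L u(x)^2 dx + ∫_0^L u'(x)^2 dx.
Compute u'(x) = 3*x**2 - 2*x - 2.
Then u(x)^2 = x**6 - 2*x**5 - 3*x**4 + 8*x**3 - 8*x + 4 and u'(x)^2 = 9*x**4 - 12*x**3 - 8*x**2 + 8*x + 4.
Integrate each monomial from 0 to 2 using ∫_0^2 c·x^n dx = c·2^(n+1)/(n+1):
  ∫_0^2 u(x)^2 dx = ∫_0^2 (x^6 - 2*x^5 - 3*x^4 + 8*x^3 - 8*x + 4) dx. Term by term:
    ∫_0^2 x^6 dx = 128/7;  ∫_0^2 -2*x^5 dx = -64/3;  ∫_0^2 -3*x^4 dx = -96/5;
    ∫_0^2 8*x^3 dx = 32;  ∫_0^2 -8*x dx = -16;  ∫_0^2 4 dx = 8.
  Sum: 128/7 − 64/3 − 96/5 + 32 − 16 + 8 = 184/105.
  ∫_0^2 u'(x)^2 dx = ∫_0^2 (9*x^4 - 12*x^3 - 8*x^2 + 8*x + 4) dx. Term by term:
    ∫_0^2 9*x^4 dx = 288/5;  ∫_0^2 -12*x^3 dx = -48;  ∫_0^2 -8*x^2 dx = -64/3;
    ∫_0^2 8*x dx = 16;  ∫_0^2 4 dx = 8.
  Sum: 288/5 − 48 − 64/3 + 16 + 8 = 184/15.
Adding: ||u||_{H^1}^2 = 184/105 + 184/15 = 1472/105.


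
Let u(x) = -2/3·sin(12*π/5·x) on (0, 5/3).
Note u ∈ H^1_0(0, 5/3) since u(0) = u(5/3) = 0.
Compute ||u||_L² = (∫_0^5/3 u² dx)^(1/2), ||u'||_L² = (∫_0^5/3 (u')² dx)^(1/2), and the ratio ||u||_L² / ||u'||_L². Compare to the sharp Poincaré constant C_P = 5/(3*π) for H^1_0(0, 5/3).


||u||_L² / ||u'||_L² = 5/(12*π) < C_P = 5/(3*π).

u(x) = -2/3·sin(12*π/5·x), so u'(x) = -8*π*cos(12*π*x/5)/5.
Writing u(x) = A·sin(kπx/L) with A = -2/3 and k = 4, use ∫_0^L sin²(kπx/L) dx = L/2 and ∫_0^L cos²(kπx/L) dx = L/2.
u² = 4/9·sin²(12*π/5·x) and (u')² = 64*π^2/25·cos²(12*π/5·x), and each of sin², cos² integrates to L/2 = 5/6 over (0, 5/3).
∫_0^5/3 u² dx = 10/27, so ||u||_L² = sqrt(30)/9.
∫_0^5/3 (u')² dx = 32*π^2/15, so ||u'||_L² = 4*sqrt(30)*π/15.
Ratio ||u||_L² / ||u'||_L² = 5/(12*π).
Sharp Poincaré constant on H^1_0(0, 5/3) is C_P = L/π = 5/(3*π), achieved by sin(3*π/5·x).
This is the k = 4 harmonic; the ratio L/(kπ) is strictly less than C_P = L/π, consistent with the sharp inequality ||u||_L² ≤ C_P ||u'||_L².


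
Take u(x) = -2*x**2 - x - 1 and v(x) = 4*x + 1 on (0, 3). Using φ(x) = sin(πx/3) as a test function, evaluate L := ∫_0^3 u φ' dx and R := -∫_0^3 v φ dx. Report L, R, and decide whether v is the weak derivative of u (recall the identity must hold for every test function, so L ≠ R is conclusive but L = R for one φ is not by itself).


LHS = 42/π, RHS = -42/π. No, v is not the weak derivative of u.

u(x) = -2*x**2 - x - 1, classical derivative u'(x) = -4*x - 1.
φ(x) = sin(πx/3), so φ'(x) = π*cos(π*x/3)/3.
Note φ(0) = φ(3) = 0, so the boundary term u·φ vanishes.
LHS = ∫_0^3 u(x) φ'(x) dx = ∫_0^3 (-2*π*x^2*cos(π*x/3)/3 - π*x*cos(π*x/3)/3 - π*cos(π*x/3)/3) dx. Term by term:
  ∫_0^3 -π*cos(π*x/3)/3 dx = 0;  ∫_0^3 -2*π*x^2*cos(π*x/3)/3 dx = 36/π;  ∫_0^3 -π*x*cos(π*x/3)/3 dx = 6/π.
Sum: 0 + 36/π + 6/π = 42/π.
So LHS = 42/π.
∫_0^3 v(x) φ(x) dx = ∫_0^3 (4*x*sin(π*x/3) + sin(π*x/3)) dx. Term by term:
  ∫_0^3 4*x*sin(π*x/3) dx = 36/π;  ∫_0^3 sin(π*x/3) dx = 6/π.
Sum: 36/π + 6/π = 42/π.
So RHS = -∫_0^3 v(x) φ(x) dx = -42/π.
LHS − RHS = 84/π ≠ 0, so the identity fails.
(For a valid weak derivative the identity must hold for EVERY test function, in particular this one. The failure shows v is NOT the weak derivative of u.)
Correct weak derivative would be u'(x) = -4*x - 1.


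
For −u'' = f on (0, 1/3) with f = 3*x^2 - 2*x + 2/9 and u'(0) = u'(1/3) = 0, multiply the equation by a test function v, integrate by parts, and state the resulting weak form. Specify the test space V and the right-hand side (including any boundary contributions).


V = H^1(0, 1/3) (no boundary constraint on v; u is determined up to an additive constant); weak form: ∫_0^1/3 u'v' dx = ∫_0^1/3 (3*x^2 - 2*x + 2/9) v dx for all v ∈ V.

Multiply both sides by a test function v and integrate from 0 to 1/3:
  ∫_0^1/3 −u''(x) v(x) dx = ∫_0^1/3 f(x) v(x) dx.
Integrate the LHS by parts once:
  ∫_0^1/3 −u'' v dx = −[u'(x) v(x)]_0^1/3 + ∫_0^1/3 u'(x) v'(x) dx.
Thus ∫_0^1/3 u'(x) v'(x) dx = ∫_0^1/3 f(x) v(x) dx + [u'(x) v(x)]_0^1/3.
Choose V so that boundary terms are either known or forced to vanish.
u has homogeneous Neumann: u'(0) = u'(1/3) = 0. So [u' v]_0^1/3 = 0·v(1/3) − 0·v(0) = 0 for any v; take V = H^1(0, 1/3).
Weak formulation: find u (satisfying any essential BC) such that ∫_0^1/3 u'(x) v'(x) dx = ∫_0^1/3 f v dx for all v ∈ V (homogeneous Neumann, so boundary terms vanish).
Substituting f(x) = 3*x^2 - 2*x + 2/9, the right-hand side is ∫_0^1/3 (3*x^2 - 2*x + 2/9) v dx.
Compatibility check (pure Neumann): taking v ≡ 1 ∈ V gives 0 = ∫_0^1/3 f dx + (0) − (0), i.e. ∫_0^1/3 f dx must equal u'(0) − u'(1/3) = 0. Indeed ∫_0^1/3 (3*x^2 - 2*x + 2/9) dx = 0, so the data are compatible. The solution is then unique only up to an additive constant (fix it e.g. by requiring ∫_0^1/3 u dx = 0).


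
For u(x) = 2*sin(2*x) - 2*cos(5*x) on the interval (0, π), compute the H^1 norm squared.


||u||_{H^1(0,π)}^2 = 832/21 + 62*π

u'(x) = 10*sin(5*x) + 4*cos(2*x).
Expand u² and (u')² and integrate term by term on (0, π), using: for integers n ≥ 1, ∫_0^π sin²(nx) dx = ∫_0^π cos²(nx) dx = π/2; for n ≠ n', ∫_0^π sin(nx)sin(n'x) dx = ∫_0^π cos(nx)cos(n'x) dx = 0; and by product-to-sum, ∫_0^π sin(nx)cos(n'x) dx = ½∫_0^π [sin((n+n')x) + sin((n−n')x)] dx, which is 0 when n+n' is even and 2n/(n²−n'²) when n+n' is odd (it need not vanish on (0, π)).
  u² squared terms: (-2)²·∫cos(5x)² dx = 4·π/2 = 2*π;  (2)²·∫sin(2x)² dx = 4·π/2 = 2*π.
  u² cross terms: 2·(-2)·(2)·∫cos(5x)·sin(2x) dx = -8·(-4/21) = 32/21.
  So ∫_0^π u² dx = 2*π + 2*π + 32/21 = 32/21 + 4*π.
  (u')² squared terms: (4)²·∫cos(2x)² dx = 16·π/2 = 8*π;  (10)²·∫sin(5x)² dx = 100·π/2 = 50*π.
  (u')² cross terms: 2·(4)·(10)·∫cos(2x)·sin(5x) dx = 80·(10/21) = 800/21.
  So ∫_0^π (u')² dx = 8*π + 50*π + 800/21 = 800/21 + 58*π.
||u||_{H^1}^2 = (32/21 + 4*π) + (800/21 + 58*π) = 832/21 + 62*π.


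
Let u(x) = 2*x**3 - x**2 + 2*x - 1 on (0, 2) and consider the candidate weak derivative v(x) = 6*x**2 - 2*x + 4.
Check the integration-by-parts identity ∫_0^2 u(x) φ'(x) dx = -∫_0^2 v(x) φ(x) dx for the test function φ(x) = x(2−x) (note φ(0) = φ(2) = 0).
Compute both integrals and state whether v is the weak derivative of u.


LHS = -48/5, RHS = -184/15. No, v is not the weak derivative of u.

u(x) = 2*x**3 - x**2 + 2*x - 1, classical derivative u'(x) = 6*x**2 - 2*x + 2.
φ(x) = x(2−x), so φ'(x) = 2 - 2*x.
Note φ(0) = φ(2) = 0, so the boundary term u·φ vanishes.
LHS = ∫_0^2 u(x) φ'(x) dx = ∫_0^2 (-4*x^4 + 6*x^3 - 6*x^2 + 6*x - 2) dx. Term by term:
  ∫_0^2 -4*x^4 dx = -128/5;  ∫_0^2 6*x^3 dx = 24;  ∫_0^2 -6*x^2 dx = -16;
  ∫_0^2 6*x dx = 12;  ∫_0^2 -2 dx = -4.
Sum: -128/5 + 24 − 16 + 12 − 4 = -48/5.
So LHS = -48/5.
∫_0^2 v(x) φ(x) dx = ∫_0^2 (-6*x^4 + 14*x^3 - 8*x^2 + 8*x) dx. Term by term:
  ∫_0^2 -6*x^4 dx = -192/5;  ∫_0^2 14*x^3 dx = 56;  ∫_0^2 -8*x^2 dx = -64/3;
  ∫_0^2 8*x dx = 16.
Sum: -192/5 + 56 − 64/3 + 16 = 184/15.
So RHS = -∫_0^2 v(x) φ(x) dx = -184/15.
LHS − RHS = 8/3 ≠ 0, so the identity fails.
(For a valid weak derivative the identity must hold for EVERY test function, in particular this one. The failure shows v is NOT the weak derivative of u.)
Correct weak derivative would be u'(x) = 6*x**2 - 2*x + 2.


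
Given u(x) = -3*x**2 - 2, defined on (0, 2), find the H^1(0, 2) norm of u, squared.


||u||_{H^1}^2 = 968/5

The H^1 norm (squared) on an interval (0, L) is
  ||u||_{H^1}^2 = ∫_0^L u(x)^2 dx + ∫_0^L u'(x)^2 dx.
Compute u'(x) = -6*x.
Then u(x)^2 = 9*x**4 + 12*x**2 + 4 and u'(x)^2 = 36*x**2.
Integrate each monomial from 0 to 2 using ∫_0^2 c·x^n dx = c·2^(n+1)/(n+1):
  ∫_0^2 u(x)^2 dx = ∫_0^2 (9*x^4 + 12*x^2 + 4) dx. Term by term:
    ∫_0^2 9*x^4 dx = 288/5;  ∫_0^2 12*x^2 dx = 32;  ∫_0^2 4 dx = 8.
  Sum: 288/5 + 32 + 8 = 488/5.
  ∫_0^2 u'(x)^2 dx = ∫_0^2 (36*x^2) dx. Term by term:
    ∫_0^2 36*x^2 dx = 96.
Adding: ||u||_{H^1}^2 = 488/5 + 96 = 968/5.


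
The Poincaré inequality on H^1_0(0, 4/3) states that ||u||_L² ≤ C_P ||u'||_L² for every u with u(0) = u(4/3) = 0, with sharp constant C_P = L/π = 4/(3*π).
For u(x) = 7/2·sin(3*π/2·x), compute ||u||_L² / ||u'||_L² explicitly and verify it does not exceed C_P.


||u||_L² / ||u'||_L² = 2/(3*π) < C_P = 4/(3*π).

u(x) = 7/2·sin(3*π/2·x), so u'(x) = 21*π*cos(3*π*x/2)/4.
Writing u(x) = A·sin(kπx/L) with A = 7/2 and k = 2, use ∫_0^L sin²(kπx/L) dx = L/2 and ∫_0^L cos²(kπx/L) dx = L/2.
u² = 49/4·sin²(3*π/2·x) and (u')² = 441*π^2/16·cos²(3*π/2·x), and each of sin², cos² integrates to L/2 = 2/3 over (0, 4/3).
∫_0^4/3 u² dx = 49/6, so ||u||_L² = 7*sqrt(6)/6.
∫_0^4/3 (u')² dx = 147*π^2/8, so ||u'||_L² = 7*sqrt(6)*π/4.
Ratio ||u||_L² / ||u'||_L² = 2/(3*π).
Sharp Poincaré constant on H^1_0(0, 4/3) is C_P = L/π = 4/(3*π), achieved by sin(3*π/4·x).
This is the k = 2 harmonic; the ratio L/(kπ) is strictly less than C_P = L/π, consistent with the sharp inequality ||u||_L² ≤ C_P ||u'||_L².


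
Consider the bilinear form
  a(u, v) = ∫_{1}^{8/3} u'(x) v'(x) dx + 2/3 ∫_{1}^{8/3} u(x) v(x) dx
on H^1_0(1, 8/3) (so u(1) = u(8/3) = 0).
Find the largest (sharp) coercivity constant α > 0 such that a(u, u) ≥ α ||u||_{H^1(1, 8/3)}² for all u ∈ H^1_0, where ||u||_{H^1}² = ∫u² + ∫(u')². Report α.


α = (50 + 27*π^2)/(3*(25 + 9*π^2))

Coercivity of a(·,·) on H^1_0(1, 8/3) means a(u, u) ≥ α ||u||_{H^1}² for every u ∈ H^1_0.
The interval has length L = 5/3, and Poincaré/coercivity depend only on L. Here a(u, u) = ∫(u')² + (2/3)·∫u².
Here 0 < c = 2/3 < 1. The condition a(u,u) ≥ α||u||_{H^1}² reads (1−α)∫(u')² ≥ (α−c)∫u². Any admissible α is ≤ 1 (rapidly oscillating u have ∫u²/∫(u')² → 0), and α = 1 would force 0 ≥ (1−c)∫u², impossible since c < 1; so 1−α > 0. By the sharp Poincaré inequality on H^1_0 of an interval of length L, ∫(u')² ≥ (π/L)²∫u² with equality for the first sine mode sin(π(x−x₀)/L) (x₀ the left endpoint), so the inequality holds for all u iff (1−α)(π/L)² ≥ α − c, i.e. α ≤ ((π/L)² + c)/((π/L)² + 1) = (1 + c(L/π)²)/(1 + (L/π)²). With (π/L)² = 9*π^2/25 and c = 2/3, the largest admissible constant is α = ((π/L)² + c)/((π/L)² + 1).
Simplifying, α = (50 + 27*π^2)/(3*(25 + 9*π^2)).


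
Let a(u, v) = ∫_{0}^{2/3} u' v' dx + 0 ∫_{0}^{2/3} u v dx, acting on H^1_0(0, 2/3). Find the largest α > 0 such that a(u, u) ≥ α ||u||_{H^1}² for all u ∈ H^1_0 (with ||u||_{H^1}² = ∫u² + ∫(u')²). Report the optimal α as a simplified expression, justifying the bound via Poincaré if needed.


α = 9*π^2/(4 + 9*π^2)

Coercivity of a(·,·) on H^1_0(0, 2/3) means a(u, u) ≥ α ||u||_{H^1}² for every u ∈ H^1_0.
The interval has length L = 2/3, and Poincaré/coercivity depend only on L. Here a(u, u) = ∫(u')² + (0)·∫u².
Here c = 0, so a(u,u) = ∫(u')² alone. The condition a(u,u) ≥ α||u||_{H^1}² reads (1−α)∫(u')² ≥ (α−c)∫u². Any admissible α is ≤ 1 (rapidly oscillating u have ∫u²/∫(u')² → 0), and α = 1 would force 0 ≥ (1−c)∫u², impossible since c < 1; so 1−α > 0. By the sharp Poincaré inequality on H^1_0 of an interval of length L, ∫(u')² ≥ (π/L)²∫u² with equality for the first sine mode sin(π(x−x₀)/L) (x₀ the left endpoint), so the inequality holds for all u iff (1−α)(π/L)² ≥ α − c, i.e. α ≤ ((π/L)² + c)/((π/L)² + 1) = (1 + c(L/π)²)/(1 + (L/π)²). (Direct route, valid since c ≤ 0: Poincaré gives c∫u² ≥ c(L/π)²∫(u')², so a(u,u) ≥ (1 + c(L/π)²)∫(u')², while ||u||_{H^1}² ≤ (1 + (L/π)²)∫(u')²; dividing yields the same α.) With (π/L)² = 9*π^2/4 and c = 0, the largest admissible constant is α = ((π/L)² + c)/((π/L)² + 1).
Simplifying, α = 9*π^2/(4 + 9*π^2).


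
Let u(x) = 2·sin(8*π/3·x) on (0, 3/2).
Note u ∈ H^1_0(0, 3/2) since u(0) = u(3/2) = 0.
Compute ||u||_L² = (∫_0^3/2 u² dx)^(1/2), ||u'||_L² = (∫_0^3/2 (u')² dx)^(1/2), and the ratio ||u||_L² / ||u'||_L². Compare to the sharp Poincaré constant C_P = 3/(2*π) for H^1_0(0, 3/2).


||u||_L² / ||u'||_L² = 3/(8*π) < C_P = 3/(2*π).

u(x) = 2·sin(8*π/3·x), so u'(x) = 16*π*cos(8*π*x/3)/3.
Writing u(x) = A·sin(kπx/L) with A = 2 and k = 4, use ∫_0^L sin²(kπx/L) dx = L/2 and ∫_0^L cos²(kπx/L) dx = L/2.
u² = 4·sin²(8*π/3·x) and (u')² = 256*π^2/9·cos²(8*π/3·x), and each of sin², cos² integrates to L/2 = 3/4 over (0, 3/2).
∫_0^3/2 u² dx = 3, so ||u||_L² = sqrt(3).
∫_0^3/2 (u')² dx = 64*π^2/3, so ||u'||_L² = 8*sqrt(3)*π/3.
Ratio ||u||_L² / ||u'||_L² = 3/(8*π).
Sharp Poincaré constant on H^1_0(0, 3/2) is C_P = L/π = 3/(2*π), achieved by sin(2*π/3·x).
This is the k = 4 harmonic; the ratio L/(kπ) is strictly less than C_P = L/π, consistent with the sharp inequality ||u||_L² ≤ C_P ||u'||_L².


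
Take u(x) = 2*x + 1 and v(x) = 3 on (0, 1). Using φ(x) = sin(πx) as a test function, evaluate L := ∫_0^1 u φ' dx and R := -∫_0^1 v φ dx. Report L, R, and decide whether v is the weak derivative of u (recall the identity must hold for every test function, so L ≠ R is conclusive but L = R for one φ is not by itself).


LHS = -4/π, RHS = -6/π. No, v is not the weak derivative of u.

u(x) = 2*x + 1, classical derivative u'(x) = 2.
φ(x) = sin(πx), so φ'(x) = π*cos(π*x).
Note φ(0) = φ(1) = 0, so the boundary term u·φ vanishes.
LHS = ∫_0^1 u(x) φ'(x) dx = ∫_0^1 (2*π*x*cos(π*x) + π*cos(π*x)) dx. Term by term:
  ∫_0^1 π*cos(π*x) dx = 0;  ∫_0^1 2*π*x*cos(π*x) dx = -4/π.
Sum: 0 − 4/π = -4/π.
So LHS = -4/π.
∫_0^1 v(x) φ(x) dx = ∫_0^1 (3*sin(π*x)) dx. Term by term:
  ∫_0^1 3*sin(π*x) dx = 6/π.
So RHS = -∫_0^1 v(x) φ(x) dx = -6/π.
LHS − RHS = 2/π ≠ 0, so the identity fails.
(For a valid weak derivative the identity must hold for EVERY test function, in particular this one. The failure shows v is NOT the weak derivative of u.)
Correct weak derivative would be u'(x) = 2.


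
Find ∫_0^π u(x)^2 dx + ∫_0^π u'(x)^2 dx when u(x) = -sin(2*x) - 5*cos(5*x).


||u||_{H^1(0,π)}^2 = -1040/21 + 655*π/2

u'(x) = 25*sin(5*x) - 2*cos(2*x).
Expand u² and (u')² and integrate term by term on (0, π), using: for integers n ≥ 1, ∫_0^π sin²(nx) dx = ∫_0^π cos²(nx) dx = π/2; for n ≠ n', ∫_0^π sin(nx)sin(n'x) dx = ∫_0^π cos(nx)cos(n'x) dx = 0; and by product-to-sum, ∫_0^π sin(nx)cos(n'x) dx = ½∫_0^π [sin((n+n')x) + sin((n−n')x)] dx, which is 0 when n+n' is even and 2n/(n²−n'²) when n+n' is odd (it need not vanish on (0, π)).
  u² squared terms: (-1)²·∫sin(2x)² dx = 1·π/2 = π/2;  (-5)²·∫cos(5x)² dx = 25·π/2 = 25*π/2.
  u² cross terms: 2·(-1)·(-5)·∫sin(2x)·cos(5x) dx = 10·(-4/21) = -40/21.
  So ∫_0^π u² dx = π/2 + 25*π/2 − 40/21 = -40/21 + 13*π.
  (u')² squared terms: (-2)²·∫cos(2x)² dx = 4·π/2 = 2*π;  (25)²·∫sin(5x)² dx = 625·π/2 = 625*π/2.
  (u')² cross terms: 2·(-2)·(25)·∫cos(2x)·sin(5x) dx = -100·(10/21) = -1000/21.
  So ∫_0^π (u')² dx = 2*π + 625*π/2 − 1000/21 = -1000/21 + 629*π/2.
||u||_{H^1}^2 = (-40/21 + 13*π) + (-1000/21 + 629*π/2) = -1040/21 + 655*π/2.


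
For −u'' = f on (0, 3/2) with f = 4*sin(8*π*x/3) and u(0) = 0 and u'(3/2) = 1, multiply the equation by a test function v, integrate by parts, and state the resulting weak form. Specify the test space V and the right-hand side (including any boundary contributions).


V = {v ∈ H^1(0, 3/2) : v(0) = 0} (test functions vanish at x = 0 where u is specified); weak form: ∫_0^3/2 u'v' dx = ∫_0^3/2 (4*sin(8*π*x/3)) v dx + v(3/2) for all v ∈ V.

Multiply both sides by a test function v and integrate from 0 to 3/2:
  ∫_0^3/2 −u''(x) v(x) dx = ∫_0^3/2 f(x) v(x) dx.
Integrate the LHS by parts once:
  ∫_0^3/2 −u'' v dx = −[u'(x) v(x)]_0^3/2 + ∫_0^3/2 u'(x) v'(x) dx.
Thus ∫_0^3/2 u'(x) v'(x) dx = ∫_0^3/2 f(x) v(x) dx + [u'(x) v(x)]_0^3/2.
Choose V so that boundary terms are either known or forced to vanish.
Mixed BC: u(0) = 0 (Dirichlet) and u'(3/2) = 1 (Neumann). Define V = {v ∈ H^1(0, 3/2) : v(0) = 0}. Then [u' v]_0^3/2 = u'(3/2)·v(3/2) − u'(0)·0 = v(3/2).
Weak formulation: find u (satisfying any essential BC) such that ∫_0^3/2 u'(x) v'(x) dx = ∫_0^3/2 f v dx + v(3/2) for all v ∈ V (Dirichlet at 0 absorbed into V; Neumann datum at x = 3/2 contributes the boundary term).
Substituting f(x) = 4*sin(8*π*x/3), the right-hand side is ∫_0^3/2 (4*sin(8*π*x/3)) v dx + v(3/2).


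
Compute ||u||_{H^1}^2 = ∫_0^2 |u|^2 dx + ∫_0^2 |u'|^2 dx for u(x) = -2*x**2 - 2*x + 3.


||u||_{H^1}^2 = 1694/15

The H^1 norm (squared) on an interval (0, L) is
  ||u||_{H^1}^2 = ∫_0^L u(x)^2 dx + ∫_0^L u'(x)^2 dx.
Compute u'(x) = -4*x - 2.
Then u(x)^2 = 4*x**4 + 8*x**3 - 8*x**2 - 12*x + 9 and u'(x)^2 = 16*x**2 + 16*x + 4.
Integrate each monomial from 0 to 2 using ∫_0^2 c·x^n dx = c·2^(n+1)/(n+1):
  ∫_0^2 u(x)^2 dx = ∫_0^2 (4*x^4 + 8*x^3 - 8*x^2 - 12*x + 9) dx. Term by term:
    ∫_0^2 4*x^4 dx = 128/5;  ∫_0^2 8*x^3 dx = 32;  ∫_0^2 -8*x^2 dx = -64/3;
    ∫_0^2 -12*x dx = -24;  ∫_0^2 9 dx = 18.
  Sum: 128/5 + 32 − 64/3 − 24 + 18 = 454/15.
  ∫_0^2 u'(x)^2 dx = ∫_0^2 (16*x^2 + 16*x + 4) dx. Term by term:
    ∫_0^2 16*x^2 dx = 128/3;  ∫_0^2 16*x dx = 32;  ∫_0^2 4 dx = 8.
  Sum: 128/3 + 32 + 8 = 248/3.
Adding: ||u||_{H^1}^2 = 454/15 + 248/3 = 1694/15.


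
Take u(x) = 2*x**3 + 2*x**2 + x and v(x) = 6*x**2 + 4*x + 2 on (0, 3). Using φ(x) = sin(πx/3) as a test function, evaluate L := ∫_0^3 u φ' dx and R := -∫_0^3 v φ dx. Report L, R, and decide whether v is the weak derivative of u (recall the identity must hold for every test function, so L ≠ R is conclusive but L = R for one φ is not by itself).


LHS = -204/π + 648/π^3, RHS = -210/π + 648/π^3. No, v is not the weak derivative of u.

u(x) = 2*x**3 + 2*x**2 + x, classical derivative u'(x) = 6*x**2 + 4*x + 1.
φ(x) = sin(πx/3), so φ'(x) = π*cos(π*x/3)/3.
Note φ(0) = φ(3) = 0, so the boundary term u·φ vanishes.
LHS = ∫_0^3 u(x) φ'(x) dx = ∫_0^3 (2*π*x^3*cos(π*x/3)/3 + 2*π*x^2*cos(π*x/3)/3 + π*x*cos(π*x/3)/3) dx. Term by term:
  ∫_0^3 π*x*cos(π*x/3)/3 dx = -6/π;  ∫_0^3 2*π*x^2*cos(π*x/3)/3 dx = -36/π;  ∫_0^3 2*π*x^3*cos(π*x/3)/3 dx = -162/π + 648/π^3.
Sum: -6/π − 36/π + -162/π + 648/π^3 = -204/π + 648/π^3.
So LHS = -204/π + 648/π^3.
∫_0^3 v(x) φ(x) dx = ∫_0^3 (6*x^2*sin(π*x/3) + 4*x*sin(π*x/3) + 2*sin(π*x/3)) dx. Term by term:
  ∫_0^3 2*sin(π*x/3) dx = 12/π;  ∫_0^3 4*x*sin(π*x/3) dx = 36/π;  ∫_0^3 6*x^2*sin(π*x/3) dx = -648/π^3 + 162/π.
Sum: 12/π + 36/π + -648/π^3 + 162/π = -648/π^3 + 210/π.
So RHS = -∫_0^3 v(x) φ(x) dx = -210/π + 648/π^3.
LHS − RHS = 6/π ≠ 0, so the identity fails.
(For a valid weak derivative the identity must hold for EVERY test function, in particular this one. The failure shows v is NOT the weak derivative of u.)
Correct weak derivative would be u'(x) = 6*x**2 + 4*x + 1.


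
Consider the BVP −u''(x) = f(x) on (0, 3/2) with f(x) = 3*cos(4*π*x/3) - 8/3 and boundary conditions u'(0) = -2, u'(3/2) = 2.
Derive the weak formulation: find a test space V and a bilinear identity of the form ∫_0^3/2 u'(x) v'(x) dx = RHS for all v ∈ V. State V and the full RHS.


V = H^1(0, 3/2) (v unrestricted at boundary; u is determined up to an additive constant); weak form: ∫_0^3/2 u'v' dx = ∫_0^3/2 (3*cos(4*π*x/3) - 8/3) v dx + 2·v(3/2) + 2·v(0) for all v ∈ V.

Multiply both sides by a test function v and integrate from 0 to 3/2:
  ∫_0^3/2 −u''(x) v(x) dx = ∫_0^3/2 f(x) v(x) dx.
Integrate the LHS by parts once:
  ∫_0^3/2 −u'' v dx = −[u'(x) v(x)]_0^3/2 + ∫_0^3/2 u'(x) v'(x) dx.
Thus ∫_0^3/2 u'(x) v'(x) dx = ∫_0^3/2 f(x) v(x) dx + [u'(x) v(x)]_0^3/2.
Choose V so that boundary terms are either known or forced to vanish.
u has inhomogeneous Neumann u'(0) = -2, u'(3/2) = 2. [u' v]_0^3/2 = (2)·v(3/2) − (-2)·v(0) = 2·v(3/2) + 2·v(0). Take V = H^1(0, 3/2); boundary term becomes part of RHS.
Weak formulation: find u (satisfying any essential BC) such that ∫_0^3/2 u'(x) v'(x) dx = ∫_0^3/2 f v dx + 2·v(3/2) + 2·v(0) for all v ∈ V (Neumann data are natural BCs: they enter the RHS as boundary terms).
Substituting f(x) = 3*cos(4*π*x/3) - 8/3, the right-hand side is ∫_0^3/2 (3*cos(4*π*x/3) - 8/3) v dx + 2·v(3/2) + 2·v(0).
Compatibility check (pure Neumann): taking v ≡ 1 ∈ V gives 0 = ∫_0^3/2 f dx + (2) − (-2), i.e. ∫_0^3/2 f dx must equal u'(0) − u'(3/2) = -4. Indeed ∫_0^3/2 (3*cos(4*π*x/3) - 8/3) dx = -4, so the data are compatible. The solution is then unique only up to an additive constant (fix it e.g. by requiring ∫_0^3/2 u dx = 0).


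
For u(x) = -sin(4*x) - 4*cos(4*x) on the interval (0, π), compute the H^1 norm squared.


||u||_{H^1(0,π)}^2 = 289*π/2

u'(x) = 16*sin(4*x) - 4*cos(4*x).
Expand u² and (u')² and integrate term by term on (0, π), using: for integers n ≥ 1, ∫_0^π sin²(nx) dx = ∫_0^π cos²(nx) dx = π/2; for n ≠ n', ∫_0^π sin(nx)sin(n'x) dx = ∫_0^π cos(nx)cos(n'x) dx = 0; and by product-to-sum, ∫_0^π sin(nx)cos(n'x) dx = ½∫_0^π [sin((n+n')x) + sin((n−n')x)] dx, which is 0 when n+n' is even and 2n/(n²−n'²) when n+n' is odd (it need not vanish on (0, π)).
  u² squared terms: (-1)²·∫sin(4x)² dx = 1·π/2 = π/2;  (-4)²·∫cos(4x)² dx = 16·π/2 = 8*π.
  u² cross terms: 2·(-1)·(-4)·∫sin(4x)·cos(4x) dx = 8·(0) = 0.
  So ∫_0^π u² dx = π/2 + 8*π + 0 = 17*π/2.
  (u')² squared terms: (-4)²·∫cos(4x)² dx = 16·π/2 = 8*π;  (16)²·∫sin(4x)² dx = 256·π/2 = 128*π.
  (u')² cross terms: 2·(-4)·(16)·∫cos(4x)·sin(4x) dx = -128·(0) = 0.
  So ∫_0^π (u')² dx = 8*π + 128*π + 0 = 136*π.
||u||_{H^1}^2 = (17*π/2) + (136*π) = 289*π/2.


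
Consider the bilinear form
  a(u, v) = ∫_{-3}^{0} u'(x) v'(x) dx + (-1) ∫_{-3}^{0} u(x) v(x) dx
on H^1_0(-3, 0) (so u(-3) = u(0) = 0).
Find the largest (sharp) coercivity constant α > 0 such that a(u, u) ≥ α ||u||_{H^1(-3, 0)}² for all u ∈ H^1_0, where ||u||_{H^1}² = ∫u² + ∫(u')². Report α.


α = (-9 + π^2)/(9 + π^2)

Coercivity of a(·,·) on H^1_0(-3, 0) means a(u, u) ≥ α ||u||_{H^1}² for every u ∈ H^1_0.
The interval has length L = 3, and Poincaré/coercivity depend only on L. Here a(u, u) = ∫(u')² + (-1)·∫u².
Here c = -1 < 0 with |c| < (π/L)² = π^2/9, so coercivity still holds. The condition a(u,u) ≥ α||u||_{H^1}² reads (1−α)∫(u')² ≥ (α−c)∫u². Any admissible α is ≤ 1 (rapidly oscillating u have ∫u²/∫(u')² → 0), and α = 1 would force 0 ≥ (1−c)∫u², impossible since c < 1; so 1−α > 0. By the sharp Poincaré inequality on H^1_0 of an interval of length L, ∫(u')² ≥ (π/L)²∫u² with equality for the first sine mode sin(π(x−x₀)/L) (x₀ the left endpoint), so the inequality holds for all u iff (1−α)(π/L)² ≥ α − c, i.e. α ≤ ((π/L)² + c)/((π/L)² + 1) = (1 + c(L/π)²)/(1 + (L/π)²). (Direct route, valid since c ≤ 0: Poincaré gives c∫u² ≥ c(L/π)²∫(u')², so a(u,u) ≥ (1 + c(L/π)²)∫(u')², while ||u||_{H^1}² ≤ (1 + (L/π)²)∫(u')²; dividing yields the same α.) With (π/L)² = π^2/9 and c = -1, the largest admissible constant is α = ((π/L)² + c)/((π/L)² + 1).
Simplifying, α = (-9 + π^2)/(9 + π^2).


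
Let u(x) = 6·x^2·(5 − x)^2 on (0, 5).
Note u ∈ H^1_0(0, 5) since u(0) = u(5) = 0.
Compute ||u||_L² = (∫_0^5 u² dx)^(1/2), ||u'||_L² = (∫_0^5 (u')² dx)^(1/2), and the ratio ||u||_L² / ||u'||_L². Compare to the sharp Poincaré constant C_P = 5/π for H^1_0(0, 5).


||u||_L² / ||u'||_L² = 5*sqrt(3)/6 < C_P = 5/π.

u(x) = 6·x^2·(5 − x)^2, so u'(x) = 12*x*(x - 5)*(2*x - 5).
u(x) = 6·x^2·(5 − x)^2 vanishes at x = 0 and x = 5, so u ∈ H^1_0(0, 5). Differentiate via the product rule and integrate the resulting polynomials term by term.
  ∫_0^5 u² dx = ∫_0^5 (36*x^8 - 720*x^7 + 5400*x^6 - 18000*x^5 + 22500*x^4) dx. Term by term:
    ∫_0^5 36*x^8 dx = 7812500;  ∫_0^5 -720*x^7 dx = -35156250;  ∫_0^5 5400*x^6 dx = 421875000/7;
    ∫_0^5 -18000*x^5 dx = -46875000;  ∫_0^5 22500*x^4 dx = 14062500.
  Sum: 7812500 − 35156250 + 421875000/7 − 46875000 + 14062500 = 781250/7.
  ∫_0^5 (u')² dx = ∫_0^5 (576*x^6 - 8640*x^5 + 46800*x^4 - 108000*x^3 + 90000*x^2) dx. Term by term:
    ∫_0^5 576*x^6 dx = 45000000/7;  ∫_0^5 -8640*x^5 dx = -22500000;  ∫_0^5 46800*x^4 dx = 29250000;
    ∫_0^5 -108000*x^3 dx = -16875000;  ∫_0^5 90000*x^2 dx = 3750000.
  Sum: 45000000/7 − 22500000 + 29250000 − 16875000 + 3750000 = 375000/7.
∫_0^5 u² dx = 781250/7, so ||u||_L² = 625*sqrt(14)/7.
∫_0^5 (u')² dx = 375000/7, so ||u'||_L² = 250*sqrt(42)/7.
Ratio ||u||_L² / ||u'||_L² = 5*sqrt(3)/6.
Sharp Poincaré constant on H^1_0(0, 5) is C_P = L/π = 5/π, achieved by sin(π/5·x).
A polynomial bump cannot attain the sharp Poincaré constant (only the first sine eigenfunction does), so the ratio is strictly less than C_P, consistent with ||u||_L² ≤ C_P ||u'||_L².


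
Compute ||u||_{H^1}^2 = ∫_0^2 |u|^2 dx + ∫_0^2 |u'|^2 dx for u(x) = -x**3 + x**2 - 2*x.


||u||_{H^1}^2 = 2376/35

The H^1 norm (squared) on an interval (0, L) is
  ||u||_{H^1}^2 = ∫_0^L u(x)^2 dx + ∫_0^L u'(x)^2 dx.
Compute u'(x) = -3*x**2 + 2*x - 2.
Then u(x)^2 = x**6 - 2*x**5 + 5*x**4 - 4*x**3 + 4*x**2 and u'(x)^2 = 9*x**4 - 12*x**3 + 16*x**2 - 8*x + 4.
Integrate each monomial from 0 to 2 using ∫_0^2 c·x^n dx = c·2^(n+1)/(n+1):
  ∫_0^2 u(x)^2 dx = ∫_0^2 (x^6 - 2*x^5 + 5*x^4 - 4*x^3 + 4*x^2) dx. Term by term:
    ∫_0^2 x^6 dx = 128/7;  ∫_0^2 -2*x^5 dx = -64/3;  ∫_0^2 5*x^4 dx = 32;
    ∫_0^2 -4*x^3 dx = -16;  ∫_0^2 4*x^2 dx = 32/3.
  Sum: 128/7 − 64/3 + 32 − 16 + 32/3 = 496/21.
  ∫_0^2 u'(x)^2 dx = ∫_0^2 (9*x^4 - 12*x^3 + 16*x^2 - 8*x + 4) dx. Term by term:
    ∫_0^2 9*x^4 dx = 288/5;  ∫_0^2 -12*x^3 dx = -48;  ∫_0^2 16*x^2 dx = 128/3;
    ∫_0^2 -8*x dx = -16;  ∫_0^2 4 dx = 8.
  Sum: 288/5 − 48 + 128/3 − 16 + 8 = 664/15.
Adding: ||u||_{H^1}^2 = 496/21 + 664/15 = 2376/35.


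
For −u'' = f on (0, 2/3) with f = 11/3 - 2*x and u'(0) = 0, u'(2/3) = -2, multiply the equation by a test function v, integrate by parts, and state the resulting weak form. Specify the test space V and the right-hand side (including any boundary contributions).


V = H^1(0, 2/3) (v unrestricted at boundary; u is determined up to an additive constant); weak form: ∫_0^2/3 u'v' dx = ∫_0^2/3 (11/3 - 2*x) v dx − 2·v(2/3) for all v ∈ V.

Multiply both sides by a test function v and integrate from 0 to 2/3:
  ∫_0^2/3 −u''(x) v(x) dx = ∫_0^2/3 f(x) v(x) dx.
Integrate the LHS by parts once:
  ∫_0^2/3 −u'' v dx = −[u'(x) v(x)]_0^2/3 + ∫_0^2/3 u'(x) v'(x) dx.
Thus ∫_0^2/3 u'(x) v'(x) dx = ∫_0^2/3 f(x) v(x) dx + [u'(x) v(x)]_0^2/3.
Choose V so that boundary terms are either known or forced to vanish.
u has inhomogeneous Neumann u'(0) = 0, u'(2/3) = -2. [u' v]_0^2/3 = (-2)·v(2/3) − (0)·v(0) = − 2·v(2/3). Take V = H^1(0, 2/3); boundary term becomes part of RHS.
Weak formulation: find u (satisfying any essential BC) such that ∫_0^2/3 u'(x) v'(x) dx = ∫_0^2/3 f v dx − 2·v(2/3) for all v ∈ V (Neumann data are natural BCs: they enter the RHS as boundary terms).
Substituting f(x) = 11/3 - 2*x, the right-hand side is ∫_0^2/3 (11/3 - 2*x) v dx − 2·v(2/3).
Compatibility check (pure Neumann): taking v ≡ 1 ∈ V gives 0 = ∫_0^2/3 f dx + (-2) − (0), i.e. ∫_0^2/3 f dx must equal u'(0) − u'(2/3) = 2. Indeed ∫_0^2/3 (11/3 - 2*x) dx = 2, so the data are compatible. The solution is then unique only up to an additive constant (fix it e.g. by requiring ∫_0^2/3 u dx = 0).


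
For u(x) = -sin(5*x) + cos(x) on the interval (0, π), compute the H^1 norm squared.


||u||_{H^1(0,π)}^2 = 14*π

u'(x) = -sin(x) - 5*cos(5*x).
Expand u² and (u')² and integrate term by term on (0, π), using: for integers n ≥ 1, ∫_0^π sin²(nx) dx = ∫_0^π cos²(nx) dx = π/2; for n ≠ n', ∫_0^π sin(nx)sin(n'x) dx = ∫_0^π cos(nx)cos(n'x) dx = 0; and by product-to-sum, ∫_0^π sin(nx)cos(n'x) dx = ½∫_0^π [sin((n+n')x) + sin((n−n')x)] dx, which is 0 when n+n' is even and 2n/(n²−n'²) when n+n' is odd (it need not vanish on (0, π)).
  u² squared terms: (-1)²·∫sin(5x)² dx = 1·π/2 = π/2;  (1)²·∫cos(x)² dx = 1·π/2 = π/2.
  u² cross terms: 2·(-1)·(1)·∫sin(5x)·cos(x) dx = -2·(0) = 0.
  So ∫_0^π u² dx = π/2 + π/2 + 0 = π.
  (u')² squared terms: (-1)²·∫sin(x)² dx = 1·π/2 = π/2;  (-5)²·∫cos(5x)² dx = 25·π/2 = 25*π/2.
  (u')² cross terms: 2·(-1)·(-5)·∫sin(x)·cos(5x) dx = 10·(0) = 0.
  So ∫_0^π (u')² dx = π/2 + 25*π/2 + 0 = 13*π.
||u||_{H^1}^2 = (π) + (13*π) = 14*π.


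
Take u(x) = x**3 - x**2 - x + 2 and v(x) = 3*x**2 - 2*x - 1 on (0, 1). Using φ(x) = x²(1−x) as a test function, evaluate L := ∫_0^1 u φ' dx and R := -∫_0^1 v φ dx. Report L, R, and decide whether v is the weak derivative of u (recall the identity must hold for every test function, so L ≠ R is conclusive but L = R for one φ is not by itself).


LHS = 1/12, RHS = 1/12. Yes, v = u' weakly.

u(x) = x**3 - x**2 - x + 2, classical derivative u'(x) = 3*x**2 - 2*x - 1.
φ(x) = x²(1−x), so φ'(x) = x*(2 - 3*x).
Note φ(0) = φ(1) = 0, so the boundary term u·φ vanishes.
LHS = ∫_0^1 u(x) φ'(x) dx = ∫_0^1 (-3*x^5 + 5*x^4 + x^3 - 8*x^2 + 4*x) dx. Term by term:
  ∫_0^1 -3*x^5 dx = -1/2;  ∫_0^1 5*x^4 dx = 1;  ∫_0^1 x^3 dx = 1/4;
  ∫_0^1 -8*x^2 dx = -8/3;  ∫_0^1 4*x dx = 2.
Sum: -1/2 + 1 + 1/4 − 8/3 + 2 = 1/12.
So LHS = 1/12.
∫_0^1 v(x) φ(x) dx = ∫_0^1 (-3*x^5 + 5*x^4 - x^3 - x^2) dx. Term by term:
  ∫_0^1 -3*x^5 dx = -1/2;  ∫_0^1 5*x^4 dx = 1;  ∫_0^1 -x^3 dx = -1/4;
  ∫_0^1 -x^2 dx = -1/3.
Sum: -1/2 + 1 − 1/4 − 1/3 = -1/12.
So RHS = -∫_0^1 v(x) φ(x) dx = 1/12.
LHS = RHS, so the identity holds for this test φ.
Moreover u is smooth here and v(x) = u'(x) = 3*x**2 - 2*x - 1 pointwise, so the identity holds for every test function. Hence v is the weak derivative of u.


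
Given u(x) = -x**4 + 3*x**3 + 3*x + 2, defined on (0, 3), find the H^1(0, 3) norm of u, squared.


||u||_{H^1}^2 = 17751/28

The H^1 norm (squared) on an interval (0, L) is
  ||u||_{H^1}^2 = ∫_0^L u(x)^2 dx + ∫_0^L u'(x)^2 dx.
Compute u'(x) = -4*x**3 + 9*x**2 + 3.
Then u(x)^2 = x**8 - 6*x**7 + 9*x**6 - 6*x**5 + 14*x**4 + 12*x**3 + 9*x**2 + 12*x + 4 and u'(x)^2 = 16*x**6 - 72*x**5 + 81*x**4 - 24*x**3 + 54*x**2 + 9.
Integrate each monomial from 0 to 3 using ∫_0^3 c·x^n dx = c·3^(n+1)/(n+1):
  ∫_0^3 u(x)^2 dx = ∫_0^3 (x^8 - 6*x^7 + 9*x^6 - 6*x^5 + 14*x^4 + 12*x^3 + 9*x^2 + 12*x + 4) dx. Term by term:
    ∫_0^3 x^8 dx = 2187;  ∫_0^3 -6*x^7 dx = -19683/4;  ∫_0^3 9*x^6 dx = 19683/7;
    ∫_0^3 -6*x^5 dx = -729;  ∫_0^3 14*x^4 dx = 3402/5;  ∫_0^3 12*x^3 dx = 243;
    ∫_0^3 9*x^2 dx = 81;  ∫_0^3 12*x dx = 54;  ∫_0^3 4 dx = 12.
  Sum: 2187 − 19683/4 + 19683/7 − 729 + 3402/5 + 243 + 81 + 54 + 12 = 58731/140.
  ∫_0^3 u'(x)^2 dx = ∫_0^3 (16*x^6 - 72*x^5 + 81*x^4 - 24*x^3 + 54*x^2 + 9) dx. Term by term:
    ∫_0^3 16*x^6 dx = 34992/7;  ∫_0^3 -72*x^5 dx = -8748;  ∫_0^3 81*x^4 dx = 19683/5;
    ∫_0^3 -24*x^3 dx = -486;  ∫_0^3 54*x^2 dx = 486;  ∫_0^3 9 dx = 27.
  Sum: 34992/7 − 8748 + 19683/5 − 486 + 486 + 27 = 7506/35.
Adding: ||u||_{H^1}^2 = 58731/140 + 7506/35 = 17751/28.


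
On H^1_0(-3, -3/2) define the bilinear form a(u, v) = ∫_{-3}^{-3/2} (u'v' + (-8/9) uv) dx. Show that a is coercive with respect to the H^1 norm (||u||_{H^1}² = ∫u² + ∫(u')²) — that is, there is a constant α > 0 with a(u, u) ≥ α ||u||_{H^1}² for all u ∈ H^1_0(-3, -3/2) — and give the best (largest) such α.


α = 4*(-2 + π^2)/(9 + 4*π^2)

Coercivity of a(·,·) on H^1_0(-3, -3/2) means a(u, u) ≥ α ||u||_{H^1}² for every u ∈ H^1_0.
The interval has length L = 3/2, and Poincaré/coercivity depend only on L. Here a(u, u) = ∫(u')² + (-8/9)·∫u².
Here c = -8/9 < 0 with |c| < (π/L)² = 4*π^2/9, so coercivity still holds. The condition a(u,u) ≥ α||u||_{H^1}² reads (1−α)∫(u')² ≥ (α−c)∫u². Any admissible α is ≤ 1 (rapidly oscillating u have ∫u²/∫(u')² → 0), and α = 1 would force 0 ≥ (1−c)∫u², impossible since c < 1; so 1−α > 0. By the sharp Poincaré inequality on H^1_0 of an interval of length L, ∫(u')² ≥ (π/L)²∫u² with equality for the first sine mode sin(π(x−x₀)/L) (x₀ the left endpoint), so the inequality holds for all u iff (1−α)(π/L)² ≥ α − c, i.e. α ≤ ((π/L)² + c)/((π/L)² + 1) = (1 + c(L/π)²)/(1 + (L/π)²). (Direct route, valid since c ≤ 0: Poincaré gives c∫u² ≥ c(L/π)²∫(u')², so a(u,u) ≥ (1 + c(L/π)²)∫(u')², while ||u||_{H^1}² ≤ (1 + (L/π)²)∫(u')²; dividing yields the same α.) With (π/L)² = 4*π^2/9 and c = -8/9, the largest admissible constant is α = ((π/L)² + c)/((π/L)² + 1).
Simplifying, α = 4*(-2 + π^2)/(9 + 4*π^2).


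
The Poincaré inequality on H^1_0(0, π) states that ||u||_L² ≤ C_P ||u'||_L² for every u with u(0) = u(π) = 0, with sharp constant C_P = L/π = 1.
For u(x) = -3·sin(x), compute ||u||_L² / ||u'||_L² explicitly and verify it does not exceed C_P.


||u||_L² / ||u'||_L² = 1 = C_P.

u(x) = -3·sin(x), so u'(x) = -3*cos(x).
Writing u(x) = A·sin(kπx/L) with A = -3 and k = 1, use ∫_0^L sin²(kπx/L) dx = L/2 and ∫_0^L cos²(kπx/L) dx = L/2.
u² = 9·sin²(x) and (u')² = 9·cos²(x), and each of sin², cos² integrates to L/2 = π/2 over (0, π).
∫_0^π u² dx = 9*π/2, so ||u||_L² = 3*sqrt(2)*sqrt(π)/2.
∫_0^π (u')² dx = 9*π/2, so ||u'||_L² = 3*sqrt(2)*sqrt(π)/2.
Ratio ||u||_L² / ||u'||_L² = 1.
Sharp Poincaré constant on H^1_0(0, π) is C_P = L/π = 1, achieved by sin(x).
This is the k = 1 eigenfunction (up to amplitude), so the ratio equals the sharp Poincaré constant exactly.


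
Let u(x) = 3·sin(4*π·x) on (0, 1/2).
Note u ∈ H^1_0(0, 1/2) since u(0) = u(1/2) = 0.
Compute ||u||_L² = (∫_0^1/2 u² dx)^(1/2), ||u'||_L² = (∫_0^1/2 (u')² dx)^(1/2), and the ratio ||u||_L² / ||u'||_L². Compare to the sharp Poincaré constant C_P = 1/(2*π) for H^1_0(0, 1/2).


||u||_L² / ||u'||_L² = 1/(4*π) < C_P = 1/(2*π).

u(x) = 3·sin(4*π·x), so u'(x) = 12*π*cos(4*π*x).
Writing u(x) = A·sin(kπx/L) with A = 3 and k = 2, use ∫_0^L sin²(kπx/L) dx = L/2 and ∫_0^L cos²(kπx/L) dx = L/2.
u² = 9·sin²(4*π·x) and (u')² = 144*π^2·cos²(4*π·x), and each of sin², cos² integrates to L/2 = 1/4 over (0, 1/2).
∫_0^1/2 u² dx = 9/4, so ||u||_L² = 3/2.
∫_0^1/2 (u')² dx = 36*π^2, so ||u'||_L² = 6*π.
Ratio ||u||_L² / ||u'||_L² = 1/(4*π).
Sharp Poincaré constant on H^1_0(0, 1/2) is C_P = L/π = 1/(2*π), achieved by sin(2*π·x).
This is the k = 2 harmonic; the ratio L/(kπ) is strictly less than C_P = L/π, consistent with the sharp inequality ||u||_L² ≤ C_P ||u'||_L².


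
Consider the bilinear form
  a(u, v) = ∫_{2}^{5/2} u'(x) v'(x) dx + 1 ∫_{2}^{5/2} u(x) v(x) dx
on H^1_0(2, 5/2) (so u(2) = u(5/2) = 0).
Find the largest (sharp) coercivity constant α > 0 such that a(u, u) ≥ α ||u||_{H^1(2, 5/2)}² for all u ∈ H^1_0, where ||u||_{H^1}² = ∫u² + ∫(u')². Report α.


α = 1

Coercivity of a(·,·) on H^1_0(2, 5/2) means a(u, u) ≥ α ||u||_{H^1}² for every u ∈ H^1_0.
The interval has length L = 1/2, and Poincaré/coercivity depend only on L. Here a(u, u) = ∫(u')² + (1)·∫u².
Here c = 1 ≥ 1, so a(u,u) = ∫(u')² + c∫u² ≥ ∫(u')² + ∫u² = ||u||_{H^1}², i.e. α = 1 works. No larger α is possible: a(u,u) ≥ α||u||_{H^1}² means (1−α)∫(u')² ≥ (α−c)∫u², and for the modes u_n = sin(nπ(x−x₀)/L) (x₀ the left endpoint) one has ∫u_n²/∫(u_n')² = (L/(nπ))² → 0, so a(u_n,u_n)/||u_n||_{H^1}² → 1. Hence the optimal constant is α = 1.
Therefore α = 1.


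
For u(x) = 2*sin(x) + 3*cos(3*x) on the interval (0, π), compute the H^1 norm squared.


||u||_{H^1(0,π)}^2 = 49*π

u'(x) = -9*sin(3*x) + 2*cos(x).
Expand u² and (u')² and integrate term by term on (0, π), using: for integers n ≥ 1, ∫_0^π sin²(nx) dx = ∫_0^π cos²(nx) dx = π/2; for n ≠ n', ∫_0^π sin(nx)sin(n'x) dx = ∫_0^π cos(nx)cos(n'x) dx = 0; and by product-to-sum, ∫_0^π sin(nx)cos(n'x) dx = ½∫_0^π [sin((n+n')x) + sin((n−n')x)] dx, which is 0 when n+n' is even and 2n/(n²−n'²) when n+n' is odd (it need not vanish on (0, π)).
  u² squared terms: (2)²·∫sin(x)² dx = 4·π/2 = 2*π;  (3)²·∫cos(3x)² dx = 9·π/2 = 9*π/2.
  u² cross terms: 2·(2)·(3)·∫sin(x)·cos(3x) dx = 12·(0) = 0.
  So ∫_0^π u² dx = 2*π + 9*π/2 + 0 = 13*π/2.
  (u')² squared terms: (-9)²·∫sin(3x)² dx = 81·π/2 = 81*π/2;  (2)²·∫cos(x)² dx = 4·π/2 = 2*π.
  (u')² cross terms: 2·(-9)·(2)·∫sin(3x)·cos(x) dx = -36·(0) = 0.
  So ∫_0^π (u')² dx = 81*π/2 + 2*π + 0 = 85*π/2.
||u||_{H^1}^2 = (13*π/2) + (85*π/2) = 49*π.


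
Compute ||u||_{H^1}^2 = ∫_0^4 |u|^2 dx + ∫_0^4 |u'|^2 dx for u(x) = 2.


||u||_{H^1}^2 = 16

The H^1 norm (squared) on an interval (0, L) is
  ||u||_{H^1}^2 = ∫_0^L u(x)^2 dx + ∫_0^L u'(x)^2 dx.
Compute u'(x) = 0.
Then u(x)^2 = 4 and u'(x)^2 = 0.
Integrate each monomial from 0 to 4 using ∫_0^4 c·x^n dx = c·4^(n+1)/(n+1):
  ∫_0^4 u(x)^2 dx = ∫_0^4 (4) dx. Term by term:
    ∫_0^4 4 dx = 16.
  ∫_0^4 u'(x)^2 dx = ∫_0^4 (0) dx. Term by term:
    ∫_0^4 0 dx = 0.
Adding: ||u||_{H^1}^2 = 16 + 0 = 16.


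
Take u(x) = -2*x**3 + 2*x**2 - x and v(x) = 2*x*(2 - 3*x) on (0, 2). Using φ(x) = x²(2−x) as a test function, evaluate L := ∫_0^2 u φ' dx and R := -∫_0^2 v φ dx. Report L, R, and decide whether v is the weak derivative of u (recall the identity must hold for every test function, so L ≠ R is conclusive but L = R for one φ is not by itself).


LHS = 116/15, RHS = 32/5. No, v is not the weak derivative of u.

u(x) = -2*x**3 + 2*x**2 - x, classical derivative u'(x) = -6*x**2 + 4*x - 1.
φ(x) = x²(2−x), so φ'(x) = x*(4 - 3*x).
Note φ(0) = φ(2) = 0, so the boundary term u·φ vanishes.
LHS = ∫_0^2 u(x) φ'(x) dx = ∫_0^2 (6*x^5 - 14*x^4 + 11*x^3 - 4*x^2) dx. Term by term:
  ∫_0^2 6*x^5 dx = 64;  ∫_0^2 -14*x^4 dx = -448/5;  ∫_0^2 11*x^3 dx = 44;
  ∫_0^2 -4*x^2 dx = -32/3.
Sum: 64 − 448/5 + 44 − 32/3 = 116/15.
So LHS = 116/15.
∫_0^2 v(x) φ(x) dx = ∫_0^2 (6*x^5 - 16*x^4 + 8*x^3) dx. Term by term:
  ∫_0^2 6*x^5 dx = 64;  ∫_0^2 -16*x^4 dx = -512/5;  ∫_0^2 8*x^3 dx = 32.
Sum: 64 − 512/5 + 32 = -32/5.
So RHS = -∫_0^2 v(x) φ(x) dx = 32/5.
LHS − RHS = 4/3 ≠ 0, so the identity fails.
(For a valid weak derivative the identity must hold for EVERY test function, in particular this one. The failure shows v is NOT the weak derivative of u.)
Correct weak derivative would be u'(x) = -6*x**2 + 4*x - 1.


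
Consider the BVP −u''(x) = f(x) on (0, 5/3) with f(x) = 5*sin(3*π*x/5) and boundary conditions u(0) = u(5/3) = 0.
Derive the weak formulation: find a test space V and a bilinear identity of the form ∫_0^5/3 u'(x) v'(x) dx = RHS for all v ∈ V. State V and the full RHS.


V = H^1_0(0, 5/3) (so v(0) = v(5/3) = 0); weak form: ∫_0^5/3 u'v' dx = ∫_0^5/3 (5*sin(3*π*x/5)) v dx for all v ∈ V.

Multiply both sides by a test function v and integrate from 0 to 5/3:
  ∫_0^5/3 −u''(x) v(x) dx = ∫_0^5/3 f(x) v(x) dx.
Integrate the LHS by parts once:
  ∫_0^5/3 −u'' v dx = −[u'(x) v(x)]_0^5/3 + ∫_0^5/3 u'(x) v'(x) dx.
Thus ∫_0^5/3 u'(x) v'(x) dx = ∫_0^5/3 f(x) v(x) dx + [u'(x) v(x)]_0^5/3.
Choose V so that boundary terms are either known or forced to vanish.
u is Dirichlet: u(0) = u(5/3) = 0. Let V = H^1_0(0, 5/3); then v(0) = v(5/3) = 0, and [u' v]_0^5/3 = 0.
Weak formulation: find u (satisfying any essential BC) such that ∫_0^5/3 u'(x) v'(x) dx = ∫_0^5/3 f v dx for all v ∈ V.
Substituting f(x) = 5*sin(3*π*x/5), the right-hand side is ∫_0^5/3 (5*sin(3*π*x/5)) v dx.
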